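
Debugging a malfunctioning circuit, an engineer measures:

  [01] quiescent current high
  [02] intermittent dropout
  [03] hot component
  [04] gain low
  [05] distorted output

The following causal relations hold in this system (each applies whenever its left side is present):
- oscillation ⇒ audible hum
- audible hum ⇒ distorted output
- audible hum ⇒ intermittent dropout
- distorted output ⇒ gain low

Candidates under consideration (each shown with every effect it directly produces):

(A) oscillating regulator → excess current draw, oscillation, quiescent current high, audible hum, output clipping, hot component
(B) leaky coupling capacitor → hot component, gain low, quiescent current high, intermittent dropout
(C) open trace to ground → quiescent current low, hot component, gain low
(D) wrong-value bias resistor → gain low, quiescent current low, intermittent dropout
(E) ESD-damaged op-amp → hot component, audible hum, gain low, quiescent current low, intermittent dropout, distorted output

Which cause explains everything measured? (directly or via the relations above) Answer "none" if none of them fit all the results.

A

Testing each hypothesis:
(A) oscillating regulator — quiescent current high +; intermittent dropout + (via audible hum → intermittent dropout); hot component +; gain low + (via audible hum → distorted output → gain low); distorted output + (via audible hum → distorted output)
(B) leaky coupling capacitor — quiescent current high +; intermittent dropout +; hot component +; gain low +; distorted output -
(C) open trace to ground — quiescent current high -; intermittent dropout -; hot component +; gain low +; distorted output -
(D) wrong-value bias resistor — quiescent current high -; intermittent dropout +; hot component -; gain low +; distorted output -
(E) ESD-damaged op-amp — quiescent current high -; intermittent dropout +; hot component +; gain low +; distorted output +
Only (A) is consistent with every observation.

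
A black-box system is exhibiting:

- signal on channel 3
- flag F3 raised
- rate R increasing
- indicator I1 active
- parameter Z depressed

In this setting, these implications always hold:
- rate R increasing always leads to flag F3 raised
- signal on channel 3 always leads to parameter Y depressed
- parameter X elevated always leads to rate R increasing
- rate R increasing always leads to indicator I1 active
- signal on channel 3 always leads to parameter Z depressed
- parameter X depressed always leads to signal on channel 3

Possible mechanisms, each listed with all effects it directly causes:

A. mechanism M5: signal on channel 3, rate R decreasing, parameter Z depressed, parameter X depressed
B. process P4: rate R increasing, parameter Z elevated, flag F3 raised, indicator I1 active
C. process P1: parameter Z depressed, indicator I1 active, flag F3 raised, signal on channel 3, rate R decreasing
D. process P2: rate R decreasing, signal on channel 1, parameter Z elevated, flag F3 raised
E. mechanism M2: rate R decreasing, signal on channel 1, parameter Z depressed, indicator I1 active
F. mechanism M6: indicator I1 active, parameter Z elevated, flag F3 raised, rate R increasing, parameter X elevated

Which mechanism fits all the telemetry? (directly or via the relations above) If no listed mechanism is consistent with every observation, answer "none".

For each candidate, compare predicted effects to what was observed:
(A) mechanism M5 — fails on flag F3 raised, rate R increasing, indicator I1 active (predicts rate R decreasing, not rate R increasing)
(B) process P4 — fails on signal on channel 3, parameter Z depressed (predicts parameter Z elevated, not parameter Z depressed)
(C) process P1 — signal on channel 3 +; flag F3 raised +; rate R increasing -; indicator I1 active +; parameter Z depressed +
(D) process P2 — signal on channel 3 -; flag F3 raised +; rate R increasing -; indicator I1 active -; parameter Z depressed -
(E) mechanism M2 — signal on channel 3 -; flag F3 raised -; rate R increasing -; indicator I1 active +; parameter Z depressed +
(F) mechanism M6 — fails on signal on channel 3, parameter Z depressed (predicts parameter Z elevated, not parameter Z depressed)
Every candidate fails on at least one observation.

none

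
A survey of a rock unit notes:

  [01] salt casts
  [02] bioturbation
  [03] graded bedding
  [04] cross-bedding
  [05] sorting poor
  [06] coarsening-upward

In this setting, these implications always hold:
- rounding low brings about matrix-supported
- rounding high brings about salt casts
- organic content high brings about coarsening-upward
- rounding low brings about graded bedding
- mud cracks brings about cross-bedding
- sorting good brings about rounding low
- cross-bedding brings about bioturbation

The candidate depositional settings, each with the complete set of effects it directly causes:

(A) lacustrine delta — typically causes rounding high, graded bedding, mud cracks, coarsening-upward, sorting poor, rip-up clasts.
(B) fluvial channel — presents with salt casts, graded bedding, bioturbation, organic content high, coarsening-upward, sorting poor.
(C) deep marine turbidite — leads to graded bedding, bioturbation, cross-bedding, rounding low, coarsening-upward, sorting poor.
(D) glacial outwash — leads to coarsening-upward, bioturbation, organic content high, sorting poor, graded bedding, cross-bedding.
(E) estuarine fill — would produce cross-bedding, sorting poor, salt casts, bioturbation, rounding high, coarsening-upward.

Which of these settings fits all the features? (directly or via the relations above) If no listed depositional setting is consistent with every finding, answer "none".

A

Testing each hypothesis:
(A) lacustrine delta — accounts for every observation (salt casts by rounding high → salt casts)
(B) fluvial channel — salt casts match; bioturbation match; graded bedding match; cross-bedding miss; sorting poor match; coarsening-upward match
(C) deep marine turbidite — does not account for salt casts
(D) glacial outwash — does not account for salt casts
(E) estuarine fill — does not account for graded bedding
(A) is the only candidate with no mismatches.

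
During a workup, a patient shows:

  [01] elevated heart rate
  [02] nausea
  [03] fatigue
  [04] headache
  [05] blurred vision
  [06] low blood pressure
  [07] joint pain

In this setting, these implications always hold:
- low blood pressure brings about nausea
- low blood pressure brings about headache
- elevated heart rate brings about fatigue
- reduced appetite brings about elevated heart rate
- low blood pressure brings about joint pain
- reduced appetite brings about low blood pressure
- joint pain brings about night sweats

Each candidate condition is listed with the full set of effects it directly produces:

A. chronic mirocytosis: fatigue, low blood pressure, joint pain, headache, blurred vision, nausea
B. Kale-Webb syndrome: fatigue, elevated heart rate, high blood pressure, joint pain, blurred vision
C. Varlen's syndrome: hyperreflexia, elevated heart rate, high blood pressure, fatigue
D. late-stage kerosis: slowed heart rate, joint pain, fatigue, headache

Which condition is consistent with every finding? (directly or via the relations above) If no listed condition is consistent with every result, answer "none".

Checking each candidate against the observations:
(A) chronic mirocytosis — does not account for elevated heart rate
(B) Kale-Webb syndrome — elevated heart rate yes; nausea NO; fatigue yes; headache NO; blurred vision yes; low blood pressure NO; joint pain yes
(C) Varlen's syndrome — fails on nausea, headache, blurred vision, low blood pressure, joint pain (predicts high blood pressure, not low blood pressure)
(D) late-stage kerosis — elevated heart rate NO; nausea NO; fatigue yes; headache yes; blurred vision NO; low blood pressure NO; joint pain yes
No candidate is consistent with all observations.

none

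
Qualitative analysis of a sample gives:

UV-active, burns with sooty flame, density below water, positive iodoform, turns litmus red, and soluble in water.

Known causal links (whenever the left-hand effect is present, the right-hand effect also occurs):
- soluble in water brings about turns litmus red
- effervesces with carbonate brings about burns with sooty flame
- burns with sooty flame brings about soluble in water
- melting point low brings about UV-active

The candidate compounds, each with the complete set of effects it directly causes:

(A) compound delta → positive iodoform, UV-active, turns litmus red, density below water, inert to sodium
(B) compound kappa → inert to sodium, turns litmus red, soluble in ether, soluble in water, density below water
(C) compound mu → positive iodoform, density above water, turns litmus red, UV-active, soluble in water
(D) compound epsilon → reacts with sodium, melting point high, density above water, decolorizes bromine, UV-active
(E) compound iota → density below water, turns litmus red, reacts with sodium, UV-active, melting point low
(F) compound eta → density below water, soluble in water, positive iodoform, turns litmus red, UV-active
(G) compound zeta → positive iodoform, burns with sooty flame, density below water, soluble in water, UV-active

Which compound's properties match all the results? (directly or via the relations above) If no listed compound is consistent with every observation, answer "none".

G

Checking each candidate against the observations:
(A) compound delta — does not account for burns with sooty flame, soluble in water
(B) compound kappa — UV-active miss; burns with sooty flame miss; density below water match; positive iodoform miss; turns litmus red match; soluble in water match
(C) compound mu — UV-active match; burns with sooty flame miss; density below water miss; positive iodoform match; turns litmus red match; soluble in water match
(D) compound epsilon — UV-active match; burns with sooty flame miss; density below water miss; positive iodoform miss; turns litmus red miss; soluble in water miss
(E) compound iota — does not account for burns with sooty flame, positive iodoform, soluble in water
(F) compound eta — UV-active match; burns with sooty flame miss; density below water match; positive iodoform match; turns litmus red match; soluble in water match
(G) compound zeta — UV-active match; burns with sooty flame match; density below water match; positive iodoform match; turns litmus red match (by soluble in water → turns litmus red); soluble in water match
(G) alone accounts for all the evidence.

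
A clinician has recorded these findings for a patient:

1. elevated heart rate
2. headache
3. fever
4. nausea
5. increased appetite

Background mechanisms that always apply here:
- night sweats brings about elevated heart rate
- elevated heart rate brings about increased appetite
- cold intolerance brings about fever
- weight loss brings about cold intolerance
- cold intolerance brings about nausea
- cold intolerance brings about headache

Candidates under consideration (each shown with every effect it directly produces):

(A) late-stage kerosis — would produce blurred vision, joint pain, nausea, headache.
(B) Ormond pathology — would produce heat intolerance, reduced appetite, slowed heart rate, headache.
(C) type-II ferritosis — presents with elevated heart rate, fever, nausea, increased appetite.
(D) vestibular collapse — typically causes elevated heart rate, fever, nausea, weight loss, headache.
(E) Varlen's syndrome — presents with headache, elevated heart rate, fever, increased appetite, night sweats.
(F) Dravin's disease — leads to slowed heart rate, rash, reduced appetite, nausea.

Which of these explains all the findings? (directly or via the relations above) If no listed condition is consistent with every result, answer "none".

For each candidate, compare predicted effects to what was observed:
(A) late-stage kerosis — elevated heart rate miss; headache match; fever miss; nausea match; increased appetite miss
(B) Ormond pathology — fails on elevated heart rate, fever, nausea, increased appetite (predicts slowed heart rate, not elevated heart rate; predicts reduced appetite, not increased appetite)
(C) type-II ferritosis — does not account for headache
(D) vestibular collapse — elevated heart rate match; headache match; fever match; nausea match; increased appetite match (through elevated heart rate → increased appetite)
(E) Varlen's syndrome — does not account for nausea
(F) Dravin's disease — elevated heart rate miss; headache miss; fever miss; nausea match; increased appetite miss
Only (D) is consistent with every observation.

D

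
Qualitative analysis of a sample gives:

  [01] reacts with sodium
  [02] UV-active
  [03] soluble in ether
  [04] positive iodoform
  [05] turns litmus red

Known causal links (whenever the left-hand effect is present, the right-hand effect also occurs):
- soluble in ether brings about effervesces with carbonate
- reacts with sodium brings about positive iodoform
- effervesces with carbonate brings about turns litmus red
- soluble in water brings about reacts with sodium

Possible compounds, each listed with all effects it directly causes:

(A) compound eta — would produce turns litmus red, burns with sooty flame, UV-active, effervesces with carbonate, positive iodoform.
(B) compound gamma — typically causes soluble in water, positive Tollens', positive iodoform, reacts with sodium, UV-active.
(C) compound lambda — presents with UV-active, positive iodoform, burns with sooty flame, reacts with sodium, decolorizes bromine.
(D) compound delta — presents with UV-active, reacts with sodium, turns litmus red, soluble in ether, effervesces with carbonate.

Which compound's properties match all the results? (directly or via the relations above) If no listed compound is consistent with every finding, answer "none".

For each candidate, compare predicted effects to what was observed:
(A) compound eta — does not account for reacts with sodium, soluble in ether
(B) compound gamma — does not account for soluble in ether, turns litmus red
(C) compound lambda — reacts with sodium match; UV-active match; soluble in ether miss; positive iodoform match; turns litmus red miss
(D) compound delta — reacts with sodium match; UV-active match; soluble in ether match; positive iodoform match (by reacts with sodium → positive iodoform); turns litmus red match
(D) alone accounts for all the evidence.

D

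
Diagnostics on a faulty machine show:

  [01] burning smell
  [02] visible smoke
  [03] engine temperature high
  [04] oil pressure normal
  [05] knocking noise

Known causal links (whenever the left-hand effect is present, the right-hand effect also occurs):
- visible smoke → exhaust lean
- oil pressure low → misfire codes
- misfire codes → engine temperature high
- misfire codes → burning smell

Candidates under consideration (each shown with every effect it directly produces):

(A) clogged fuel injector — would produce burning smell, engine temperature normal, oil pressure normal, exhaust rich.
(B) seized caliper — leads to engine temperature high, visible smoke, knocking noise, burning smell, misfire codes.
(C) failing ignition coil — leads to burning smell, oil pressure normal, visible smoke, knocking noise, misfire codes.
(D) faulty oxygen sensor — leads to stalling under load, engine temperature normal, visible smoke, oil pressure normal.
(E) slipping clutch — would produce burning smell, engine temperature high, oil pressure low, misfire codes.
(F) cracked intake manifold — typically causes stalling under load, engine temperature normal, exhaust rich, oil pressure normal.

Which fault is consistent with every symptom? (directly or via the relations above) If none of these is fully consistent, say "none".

C

Testing each hypothesis:
(A) clogged fuel injector — fails on visible smoke, engine temperature high, knocking noise (predicts engine temperature normal, not engine temperature high)
(B) seized caliper — does not account for oil pressure normal
(C) failing ignition coil — accounts for every observation (engine temperature high by misfire codes → engine temperature high)
(D) faulty oxygen sensor — burning smell -; visible smoke +; engine temperature high -; oil pressure normal +; knocking noise -
(E) slipping clutch — fails on visible smoke, oil pressure normal, knocking noise (predicts oil pressure low, not oil pressure normal)
(F) cracked intake manifold — burning smell -; visible smoke -; engine temperature high -; oil pressure normal +; knocking noise -
Only (C) is consistent with every observation.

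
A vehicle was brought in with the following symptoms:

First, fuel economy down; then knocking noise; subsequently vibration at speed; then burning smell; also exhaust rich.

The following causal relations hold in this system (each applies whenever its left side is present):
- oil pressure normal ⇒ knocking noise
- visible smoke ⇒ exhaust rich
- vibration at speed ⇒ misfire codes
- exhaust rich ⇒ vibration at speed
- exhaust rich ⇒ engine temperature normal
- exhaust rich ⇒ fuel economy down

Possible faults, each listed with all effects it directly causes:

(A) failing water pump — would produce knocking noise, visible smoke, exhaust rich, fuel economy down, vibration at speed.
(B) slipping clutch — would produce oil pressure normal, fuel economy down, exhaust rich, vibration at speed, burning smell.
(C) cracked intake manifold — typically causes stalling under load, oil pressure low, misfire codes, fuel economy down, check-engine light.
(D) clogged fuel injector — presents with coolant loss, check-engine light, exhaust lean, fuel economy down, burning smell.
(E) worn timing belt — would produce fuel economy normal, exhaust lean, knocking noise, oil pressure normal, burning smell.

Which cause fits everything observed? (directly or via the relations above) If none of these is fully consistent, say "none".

Checking each candidate against the observations:
(A) failing water pump — does not account for burning smell
(B) slipping clutch — fuel economy down match; knocking noise match (via oil pressure normal → knocking noise); vibration at speed match; burning smell match; exhaust rich match
(C) cracked intake manifold — does not account for knocking noise, vibration at speed, burning smell, exhaust rich
(D) clogged fuel injector — fuel economy down match; knocking noise miss; vibration at speed miss; burning smell match; exhaust rich miss
(E) worn timing belt — fuel economy down miss; knocking noise match; vibration at speed miss; burning smell match; exhaust rich miss
(B) is the only candidate with no mismatches.

B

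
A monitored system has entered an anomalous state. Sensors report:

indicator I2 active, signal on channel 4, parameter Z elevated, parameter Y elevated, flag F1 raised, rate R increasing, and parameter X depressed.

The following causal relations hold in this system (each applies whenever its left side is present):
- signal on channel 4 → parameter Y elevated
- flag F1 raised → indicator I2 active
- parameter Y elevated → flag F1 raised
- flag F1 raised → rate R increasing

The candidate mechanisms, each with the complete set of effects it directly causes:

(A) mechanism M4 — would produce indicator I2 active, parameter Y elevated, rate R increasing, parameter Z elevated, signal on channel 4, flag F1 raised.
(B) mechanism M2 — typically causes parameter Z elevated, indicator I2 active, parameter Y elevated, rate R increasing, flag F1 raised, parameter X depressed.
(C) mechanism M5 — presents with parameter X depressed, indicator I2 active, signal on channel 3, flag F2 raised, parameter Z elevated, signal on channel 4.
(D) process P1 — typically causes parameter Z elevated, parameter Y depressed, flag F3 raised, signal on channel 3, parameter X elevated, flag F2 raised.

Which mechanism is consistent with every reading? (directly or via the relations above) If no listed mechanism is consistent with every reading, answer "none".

Per-candidate check:
(A) mechanism M4 — indicator I2 active match; signal on channel 4 match; parameter Z elevated match; parameter Y elevated match; flag F1 raised match; rate R increasing match; parameter X depressed miss
(B) mechanism M2 — indicator I2 active match; signal on channel 4 miss; parameter Z elevated match; parameter Y elevated match; flag F1 raised match; rate R increasing match; parameter X depressed match
(C) mechanism M5 — indicator I2 active match; signal on channel 4 match; parameter Z elevated match; parameter Y elevated match (via signal on channel 4 → parameter Y elevated); flag F1 raised match (via signal on channel 4 → parameter Y elevated → flag F1 raised); rate R increasing match (via signal on channel 4 → parameter Y elevated → flag F1 raised → rate R increasing); parameter X depressed match
(D) process P1 — indicator I2 active miss; signal on channel 4 miss; parameter Z elevated match; parameter Y elevated miss; flag F1 raised miss; rate R increasing miss; parameter X depressed miss
Only (C) is consistent with every observation.

C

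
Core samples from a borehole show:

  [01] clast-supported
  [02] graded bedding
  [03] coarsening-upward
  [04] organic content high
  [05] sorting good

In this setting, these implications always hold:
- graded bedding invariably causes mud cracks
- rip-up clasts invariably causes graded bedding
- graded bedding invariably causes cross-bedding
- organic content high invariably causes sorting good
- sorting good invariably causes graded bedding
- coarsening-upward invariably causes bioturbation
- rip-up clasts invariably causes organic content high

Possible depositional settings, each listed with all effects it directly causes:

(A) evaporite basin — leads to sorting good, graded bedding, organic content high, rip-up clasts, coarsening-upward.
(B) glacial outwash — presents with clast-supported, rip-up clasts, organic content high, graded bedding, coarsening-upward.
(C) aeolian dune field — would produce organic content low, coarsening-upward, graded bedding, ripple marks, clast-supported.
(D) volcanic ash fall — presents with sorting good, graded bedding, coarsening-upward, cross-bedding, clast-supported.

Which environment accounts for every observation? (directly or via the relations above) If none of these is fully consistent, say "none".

B

Per-candidate check:
(A) evaporite basin — does not account for clast-supported
(B) glacial outwash — clast-supported +; graded bedding +; coarsening-upward +; organic content high +; sorting good + (via organic content high → sorting good)
(C) aeolian dune field — clast-supported +; graded bedding +; coarsening-upward +; organic content high -; sorting good -
(D) volcanic ash fall — clast-supported +; graded bedding +; coarsening-upward +; organic content high -; sorting good +
(B) alone accounts for all the evidence.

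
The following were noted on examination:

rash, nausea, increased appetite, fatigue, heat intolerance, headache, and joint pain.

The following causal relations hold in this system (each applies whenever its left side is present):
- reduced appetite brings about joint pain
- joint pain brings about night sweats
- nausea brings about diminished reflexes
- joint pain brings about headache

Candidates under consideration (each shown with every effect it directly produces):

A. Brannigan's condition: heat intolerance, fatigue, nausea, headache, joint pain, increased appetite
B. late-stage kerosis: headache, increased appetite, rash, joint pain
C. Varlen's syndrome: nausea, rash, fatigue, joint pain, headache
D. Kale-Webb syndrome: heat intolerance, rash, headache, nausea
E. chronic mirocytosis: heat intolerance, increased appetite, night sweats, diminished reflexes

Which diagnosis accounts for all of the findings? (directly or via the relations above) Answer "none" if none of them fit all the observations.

Checking each candidate against the observations:
(A) Brannigan's condition — does not account for rash
(B) late-stage kerosis — rash match; nausea miss; increased appetite match; fatigue miss; heat intolerance miss; headache match; joint pain match
(C) Varlen's syndrome — does not account for increased appetite, heat intolerance
(D) Kale-Webb syndrome — does not account for increased appetite, fatigue, joint pain
(E) chronic mirocytosis — rash miss; nausea miss; increased appetite match; fatigue miss; heat intolerance match; headache miss; joint pain miss
Every candidate fails on at least one observation.

none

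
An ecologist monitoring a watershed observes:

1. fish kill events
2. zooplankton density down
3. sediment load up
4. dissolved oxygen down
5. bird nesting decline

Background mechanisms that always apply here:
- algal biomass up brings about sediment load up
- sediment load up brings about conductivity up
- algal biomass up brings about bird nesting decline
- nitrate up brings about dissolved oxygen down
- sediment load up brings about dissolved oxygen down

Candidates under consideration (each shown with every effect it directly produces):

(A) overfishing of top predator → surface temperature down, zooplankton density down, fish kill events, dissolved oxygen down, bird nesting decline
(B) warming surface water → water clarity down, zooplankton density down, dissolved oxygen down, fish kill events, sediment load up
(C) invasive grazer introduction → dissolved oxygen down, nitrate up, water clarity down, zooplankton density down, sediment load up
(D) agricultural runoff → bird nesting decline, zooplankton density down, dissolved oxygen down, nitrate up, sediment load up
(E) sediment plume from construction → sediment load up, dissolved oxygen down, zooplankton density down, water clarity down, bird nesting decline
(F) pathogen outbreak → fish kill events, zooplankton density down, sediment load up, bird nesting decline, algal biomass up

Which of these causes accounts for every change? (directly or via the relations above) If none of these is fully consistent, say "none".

F

Per-candidate check:
(A) overfishing of top predator — fish kill events match; zooplankton density down match; sediment load up miss; dissolved oxygen down match; bird nesting decline match
(B) warming surface water — fish kill events match; zooplankton density down match; sediment load up match; dissolved oxygen down match; bird nesting decline miss
(C) invasive grazer introduction — fish kill events miss; zooplankton density down match; sediment load up match; dissolved oxygen down match; bird nesting decline miss
(D) agricultural runoff — does not account for fish kill events
(E) sediment plume from construction — does not account for fish kill events
(F) pathogen outbreak — accounts for every observation (dissolved oxygen down by sediment load up → dissolved oxygen down)
(F) is the only candidate with no mismatches.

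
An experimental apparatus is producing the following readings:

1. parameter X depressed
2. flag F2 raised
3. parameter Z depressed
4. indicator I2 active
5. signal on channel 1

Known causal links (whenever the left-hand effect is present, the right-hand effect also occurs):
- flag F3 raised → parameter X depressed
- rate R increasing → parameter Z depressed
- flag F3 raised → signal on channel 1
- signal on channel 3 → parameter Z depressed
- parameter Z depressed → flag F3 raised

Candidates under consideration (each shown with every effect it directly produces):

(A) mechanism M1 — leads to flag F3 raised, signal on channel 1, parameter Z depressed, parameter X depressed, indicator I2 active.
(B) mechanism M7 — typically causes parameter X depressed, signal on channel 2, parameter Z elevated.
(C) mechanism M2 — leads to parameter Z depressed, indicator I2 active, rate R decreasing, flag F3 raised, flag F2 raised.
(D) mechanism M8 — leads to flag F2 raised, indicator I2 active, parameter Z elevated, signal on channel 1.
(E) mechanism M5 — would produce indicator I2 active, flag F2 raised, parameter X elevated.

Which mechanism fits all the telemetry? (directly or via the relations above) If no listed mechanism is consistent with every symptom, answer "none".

C

For each candidate, compare predicted effects to what was observed:
(A) mechanism M1 — parameter X depressed +; flag F2 raised -; parameter Z depressed +; indicator I2 active +; signal on channel 1 +
(B) mechanism M7 — parameter X depressed +; flag F2 raised -; parameter Z depressed -; indicator I2 active -; signal on channel 1 -
(C) mechanism M2 — accounts for every observation (parameter X depressed by flag F3 raised → parameter X depressed)
(D) mechanism M8 — fails on parameter X depressed, parameter Z depressed (predicts parameter Z elevated, not parameter Z depressed)
(E) mechanism M5 — fails on parameter X depressed, parameter Z depressed, signal on channel 1 (predicts parameter X elevated, not parameter X depressed)
(C) is the only candidate with no mismatches.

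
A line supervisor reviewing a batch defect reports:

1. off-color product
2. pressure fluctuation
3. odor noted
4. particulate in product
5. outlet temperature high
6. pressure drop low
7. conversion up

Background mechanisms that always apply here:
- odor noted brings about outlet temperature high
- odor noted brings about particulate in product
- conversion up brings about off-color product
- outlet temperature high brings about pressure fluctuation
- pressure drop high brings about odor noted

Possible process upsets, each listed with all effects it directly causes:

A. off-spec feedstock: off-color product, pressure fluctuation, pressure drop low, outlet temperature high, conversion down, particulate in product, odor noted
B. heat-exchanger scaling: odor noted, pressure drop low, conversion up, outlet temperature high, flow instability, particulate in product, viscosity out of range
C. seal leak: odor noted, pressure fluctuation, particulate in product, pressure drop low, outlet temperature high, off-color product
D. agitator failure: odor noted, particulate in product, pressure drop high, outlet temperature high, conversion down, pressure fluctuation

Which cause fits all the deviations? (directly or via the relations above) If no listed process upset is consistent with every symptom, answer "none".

B

Per-candidate check:
(A) off-spec feedstock — fails on conversion up (predicts conversion down, not conversion up)
(B) heat-exchanger scaling — off-color product + (via conversion up → off-color product); pressure fluctuation + (via outlet temperature high → pressure fluctuation); odor noted +; particulate in product +; outlet temperature high +; pressure drop low +; conversion up +
(C) seal leak — off-color product +; pressure fluctuation +; odor noted +; particulate in product +; outlet temperature high +; pressure drop low +; conversion up -
(D) agitator failure — off-color product -; pressure fluctuation +; odor noted +; particulate in product +; outlet temperature high +; pressure drop low -; conversion up -
Only (B) is consistent with every observation.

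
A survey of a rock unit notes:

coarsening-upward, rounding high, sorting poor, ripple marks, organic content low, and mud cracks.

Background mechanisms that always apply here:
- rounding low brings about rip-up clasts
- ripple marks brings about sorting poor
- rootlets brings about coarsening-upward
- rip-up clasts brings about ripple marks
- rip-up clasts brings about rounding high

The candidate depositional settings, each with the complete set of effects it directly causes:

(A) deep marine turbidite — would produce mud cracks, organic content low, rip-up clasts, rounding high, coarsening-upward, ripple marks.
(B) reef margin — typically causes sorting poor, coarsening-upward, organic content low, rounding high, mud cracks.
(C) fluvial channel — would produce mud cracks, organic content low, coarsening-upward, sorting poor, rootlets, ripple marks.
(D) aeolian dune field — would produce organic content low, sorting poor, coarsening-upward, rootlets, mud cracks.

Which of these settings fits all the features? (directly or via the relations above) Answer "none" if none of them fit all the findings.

Per-candidate check:
(A) deep marine turbidite — accounts for every observation (sorting poor by ripple marks → sorting poor)
(B) reef margin — does not account for ripple marks
(C) fluvial channel — coarsening-upward +; rounding high -; sorting poor +; ripple marks +; organic content low +; mud cracks +
(D) aeolian dune field — does not account for rounding high, ripple marks
Only (A) is consistent with every observation.

A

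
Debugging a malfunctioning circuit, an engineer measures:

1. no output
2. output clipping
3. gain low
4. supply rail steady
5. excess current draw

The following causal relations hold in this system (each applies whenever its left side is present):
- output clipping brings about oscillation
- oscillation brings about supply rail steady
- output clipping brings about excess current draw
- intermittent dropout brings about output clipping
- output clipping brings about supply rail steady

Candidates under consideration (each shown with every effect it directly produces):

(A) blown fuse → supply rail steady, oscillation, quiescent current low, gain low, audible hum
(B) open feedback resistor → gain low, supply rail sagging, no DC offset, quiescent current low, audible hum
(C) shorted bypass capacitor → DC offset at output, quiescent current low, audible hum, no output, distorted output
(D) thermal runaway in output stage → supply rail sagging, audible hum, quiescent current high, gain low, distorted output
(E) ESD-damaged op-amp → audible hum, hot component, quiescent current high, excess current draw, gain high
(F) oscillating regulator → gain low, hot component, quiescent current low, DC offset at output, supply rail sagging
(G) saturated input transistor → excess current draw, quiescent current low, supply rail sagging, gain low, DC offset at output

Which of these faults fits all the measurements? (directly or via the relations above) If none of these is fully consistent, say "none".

none

Checking each candidate against the observations:
(A) blown fuse — does not account for no output, output clipping, excess current draw
(B) open feedback resistor — no output miss; output clipping miss; gain low match; supply rail steady miss; excess current draw miss
(C) shorted bypass capacitor — no output match; output clipping miss; gain low miss; supply rail steady miss; excess current draw miss
(D) thermal runaway in output stage — no output miss; output clipping miss; gain low match; supply rail steady miss; excess current draw miss
(E) ESD-damaged op-amp — no output miss; output clipping miss; gain low miss; supply rail steady miss; excess current draw match
(F) oscillating regulator — fails on no output, output clipping, supply rail steady, excess current draw (predicts supply rail sagging, not supply rail steady)
(G) saturated input transistor — fails on no output, output clipping, supply rail steady (predicts supply rail sagging, not supply rail steady)
None of the listed candidates fits everything.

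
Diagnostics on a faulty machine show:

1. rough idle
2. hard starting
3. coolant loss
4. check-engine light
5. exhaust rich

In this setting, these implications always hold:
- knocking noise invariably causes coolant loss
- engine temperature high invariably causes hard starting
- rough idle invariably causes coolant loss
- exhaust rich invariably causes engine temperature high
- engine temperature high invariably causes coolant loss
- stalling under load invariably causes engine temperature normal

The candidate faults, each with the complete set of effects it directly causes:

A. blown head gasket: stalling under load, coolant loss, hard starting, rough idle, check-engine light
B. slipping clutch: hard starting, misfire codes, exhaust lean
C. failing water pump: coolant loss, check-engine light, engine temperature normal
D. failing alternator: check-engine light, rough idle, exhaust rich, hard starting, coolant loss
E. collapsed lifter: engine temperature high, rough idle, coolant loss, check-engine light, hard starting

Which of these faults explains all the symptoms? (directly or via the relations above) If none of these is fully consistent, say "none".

D

Testing each hypothesis:
(A) blown head gasket — rough idle ✓; hard starting ✓; coolant loss ✓; check-engine light ✓; exhaust rich ✗
(B) slipping clutch — rough idle ✗; hard starting ✓; coolant loss ✗; check-engine light ✗; exhaust rich ✗
(C) failing water pump — does not account for rough idle, hard starting, exhaust rich
(D) failing alternator — rough idle ✓; hard starting ✓; coolant loss ✓; check-engine light ✓; exhaust rich ✓
(E) collapsed lifter — rough idle ✓; hard starting ✓; coolant loss ✓; check-engine light ✓; exhaust rich ✗
Only (D) is consistent with every observation.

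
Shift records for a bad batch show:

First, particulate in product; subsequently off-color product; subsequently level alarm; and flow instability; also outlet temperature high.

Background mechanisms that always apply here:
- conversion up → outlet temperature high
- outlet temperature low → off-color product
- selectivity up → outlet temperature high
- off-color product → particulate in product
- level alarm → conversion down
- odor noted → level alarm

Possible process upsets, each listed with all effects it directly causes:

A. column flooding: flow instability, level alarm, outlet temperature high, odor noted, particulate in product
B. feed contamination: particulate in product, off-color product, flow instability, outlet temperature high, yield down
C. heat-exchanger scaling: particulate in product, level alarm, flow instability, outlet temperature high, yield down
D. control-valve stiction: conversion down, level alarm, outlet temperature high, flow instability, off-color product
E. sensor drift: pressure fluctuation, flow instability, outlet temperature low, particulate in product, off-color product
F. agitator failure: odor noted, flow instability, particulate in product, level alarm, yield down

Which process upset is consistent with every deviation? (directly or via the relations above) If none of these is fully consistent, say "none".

Per-candidate check:
(A) column flooding — does not account for off-color product
(B) feed contamination — does not account for level alarm
(C) heat-exchanger scaling — particulate in product match; off-color product miss; level alarm match; flow instability match; outlet temperature high match
(D) control-valve stiction — accounts for every observation (particulate in product through off-color product → particulate in product)
(E) sensor drift — fails on level alarm, outlet temperature high (predicts outlet temperature low, not outlet temperature high)
(F) agitator failure — particulate in product match; off-color product miss; level alarm match; flow instability match; outlet temperature high miss
Only (D) is consistent with every observation.

D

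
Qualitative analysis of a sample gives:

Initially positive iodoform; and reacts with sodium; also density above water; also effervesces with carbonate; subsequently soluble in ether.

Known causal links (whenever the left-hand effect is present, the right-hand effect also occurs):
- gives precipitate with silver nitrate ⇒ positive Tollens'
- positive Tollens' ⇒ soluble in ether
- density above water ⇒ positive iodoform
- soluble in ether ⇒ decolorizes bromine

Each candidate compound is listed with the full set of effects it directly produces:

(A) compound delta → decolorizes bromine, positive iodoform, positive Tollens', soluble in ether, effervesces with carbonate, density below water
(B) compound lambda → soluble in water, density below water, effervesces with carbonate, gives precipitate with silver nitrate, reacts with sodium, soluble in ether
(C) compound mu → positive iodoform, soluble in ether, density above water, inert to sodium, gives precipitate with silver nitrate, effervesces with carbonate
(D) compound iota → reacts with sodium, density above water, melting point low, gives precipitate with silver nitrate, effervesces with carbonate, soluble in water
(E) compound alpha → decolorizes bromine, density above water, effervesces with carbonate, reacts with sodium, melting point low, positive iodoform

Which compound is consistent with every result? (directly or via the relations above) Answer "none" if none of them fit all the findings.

Checking each candidate against the observations:
(A) compound delta — positive iodoform yes; reacts with sodium NO; density above water NO; effervesces with carbonate yes; soluble in ether yes
(B) compound lambda — positive iodoform NO; reacts with sodium yes; density above water NO; effervesces with carbonate yes; soluble in ether yes
(C) compound mu — positive iodoform yes; reacts with sodium NO; density above water yes; effervesces with carbonate yes; soluble in ether yes
(D) compound iota — positive iodoform yes (through density above water → positive iodoform); reacts with sodium yes; density above water yes; effervesces with carbonate yes; soluble in ether yes (through gives precipitate with silver nitrate → positive Tollens' → soluble in ether)
(E) compound alpha — positive iodoform yes; reacts with sodium yes; density above water yes; effervesces with carbonate yes; soluble in ether NO
(D) is the only candidate with no mismatches.

D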